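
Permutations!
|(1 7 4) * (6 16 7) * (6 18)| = 6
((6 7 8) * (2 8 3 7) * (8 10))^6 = (2 8)(6 10)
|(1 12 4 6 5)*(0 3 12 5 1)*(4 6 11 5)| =8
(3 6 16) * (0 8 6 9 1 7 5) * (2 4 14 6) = (0 8 2 4 14 6 16 3 9 1 7 5) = [8, 7, 4, 9, 14, 0, 16, 5, 2, 1, 10, 11, 12, 13, 6, 15, 3]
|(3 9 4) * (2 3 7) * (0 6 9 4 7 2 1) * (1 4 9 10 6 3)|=14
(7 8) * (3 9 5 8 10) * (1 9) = [0, 9, 2, 1, 4, 8, 6, 10, 7, 5, 3] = (1 9 5 8 7 10 3)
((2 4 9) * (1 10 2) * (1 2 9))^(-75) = ((1 10 9 2 4))^(-75) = (10)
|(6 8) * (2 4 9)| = |(2 4 9)(6 8)| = 6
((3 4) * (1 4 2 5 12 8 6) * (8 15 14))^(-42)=((1 4 3 2 5 12 15 14 8 6))^(-42)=(1 8 15 5 3)(2 4 6 14 12)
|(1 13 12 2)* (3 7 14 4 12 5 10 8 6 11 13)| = 42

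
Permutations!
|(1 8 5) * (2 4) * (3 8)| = |(1 3 8 5)(2 4)| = 4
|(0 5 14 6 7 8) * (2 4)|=6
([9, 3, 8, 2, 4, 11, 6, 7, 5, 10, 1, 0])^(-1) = (0 11 5 8 2 3 1 10 9)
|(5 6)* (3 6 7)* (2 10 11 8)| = 4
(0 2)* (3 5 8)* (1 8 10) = [2, 8, 0, 5, 4, 10, 6, 7, 3, 9, 1] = (0 2)(1 8 3 5 10)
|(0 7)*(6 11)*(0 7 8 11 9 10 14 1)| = |(0 8 11 6 9 10 14 1)| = 8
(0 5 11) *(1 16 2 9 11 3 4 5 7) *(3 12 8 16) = (0 7 1 3 4 5 12 8 16 2 9 11) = [7, 3, 9, 4, 5, 12, 6, 1, 16, 11, 10, 0, 8, 13, 14, 15, 2]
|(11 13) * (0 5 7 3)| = |(0 5 7 3)(11 13)| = 4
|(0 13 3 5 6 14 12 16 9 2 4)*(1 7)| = 22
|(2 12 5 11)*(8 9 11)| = |(2 12 5 8 9 11)| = 6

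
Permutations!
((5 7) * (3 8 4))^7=(3 8 4)(5 7)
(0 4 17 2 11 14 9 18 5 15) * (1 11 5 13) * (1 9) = (0 4 17 2 5 15)(1 11 14)(9 18 13) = [4, 11, 5, 3, 17, 15, 6, 7, 8, 18, 10, 14, 12, 9, 1, 0, 16, 2, 13]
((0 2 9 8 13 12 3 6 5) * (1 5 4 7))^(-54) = (0 3)(1 13)(2 6)(4 9)(5 12)(7 8)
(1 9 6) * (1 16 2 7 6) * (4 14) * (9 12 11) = [0, 12, 7, 3, 14, 5, 16, 6, 8, 1, 10, 9, 11, 13, 4, 15, 2] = (1 12 11 9)(2 7 6 16)(4 14)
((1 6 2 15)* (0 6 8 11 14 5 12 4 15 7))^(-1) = (0 7 2 6)(1 15 4 12 5 14 11 8)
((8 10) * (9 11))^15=(8 10)(9 11)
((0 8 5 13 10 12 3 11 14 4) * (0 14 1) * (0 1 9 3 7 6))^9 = ((0 8 5 13 10 12 7 6)(3 11 9)(4 14))^9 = (0 8 5 13 10 12 7 6)(4 14)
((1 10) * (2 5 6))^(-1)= ((1 10)(2 5 6))^(-1)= (1 10)(2 6 5)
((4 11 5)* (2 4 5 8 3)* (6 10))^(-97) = (2 8 4 3 11)(6 10)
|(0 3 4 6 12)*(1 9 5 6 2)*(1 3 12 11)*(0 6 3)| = 10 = |(0 12 6 11 1 9 5 3 4 2)|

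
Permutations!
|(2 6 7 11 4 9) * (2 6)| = 5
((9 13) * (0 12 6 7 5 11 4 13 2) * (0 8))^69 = (0 7 4 2 12 5 13 8 6 11 9)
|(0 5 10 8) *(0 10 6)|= 6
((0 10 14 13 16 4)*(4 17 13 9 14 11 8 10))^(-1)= ((0 4)(8 10 11)(9 14)(13 16 17))^(-1)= (0 4)(8 11 10)(9 14)(13 17 16)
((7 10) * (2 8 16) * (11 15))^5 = (2 16 8)(7 10)(11 15)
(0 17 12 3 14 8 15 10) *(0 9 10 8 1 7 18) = (0 17 12 3 14 1 7 18)(8 15)(9 10) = [17, 7, 2, 14, 4, 5, 6, 18, 15, 10, 9, 11, 3, 13, 1, 8, 16, 12, 0]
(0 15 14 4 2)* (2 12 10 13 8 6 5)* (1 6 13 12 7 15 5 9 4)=[5, 6, 0, 3, 7, 2, 9, 15, 13, 4, 12, 11, 10, 8, 1, 14]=(0 5 2)(1 6 9 4 7 15 14)(8 13)(10 12)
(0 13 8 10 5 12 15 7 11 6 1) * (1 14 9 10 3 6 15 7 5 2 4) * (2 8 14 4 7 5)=(0 13 14 9 10 8 3 6 4 1)(2 7 11 15)(5 12)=[13, 0, 7, 6, 1, 12, 4, 11, 3, 10, 8, 15, 5, 14, 9, 2]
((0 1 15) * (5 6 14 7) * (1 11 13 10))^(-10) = (0 13 1)(5 14)(6 7)(10 15 11)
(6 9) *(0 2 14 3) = [2, 1, 14, 0, 4, 5, 9, 7, 8, 6, 10, 11, 12, 13, 3] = (0 2 14 3)(6 9)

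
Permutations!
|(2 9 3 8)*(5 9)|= |(2 5 9 3 8)|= 5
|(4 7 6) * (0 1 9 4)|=|(0 1 9 4 7 6)|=6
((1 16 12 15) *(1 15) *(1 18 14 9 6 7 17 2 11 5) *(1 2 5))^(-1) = (1 11 2 5 17 7 6 9 14 18 12 16)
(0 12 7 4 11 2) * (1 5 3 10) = (0 12 7 4 11 2)(1 5 3 10) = [12, 5, 0, 10, 11, 3, 6, 4, 8, 9, 1, 2, 7]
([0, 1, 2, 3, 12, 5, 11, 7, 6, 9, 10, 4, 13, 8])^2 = (4 13 6)(8 11 12)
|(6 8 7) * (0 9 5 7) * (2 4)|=|(0 9 5 7 6 8)(2 4)|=6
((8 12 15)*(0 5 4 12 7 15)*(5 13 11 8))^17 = (0 12 4 5 15 7 8 11 13)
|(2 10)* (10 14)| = 3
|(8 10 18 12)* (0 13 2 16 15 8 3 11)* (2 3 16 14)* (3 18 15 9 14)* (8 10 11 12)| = |(0 13 18 8 11)(2 3 12 16 9 14)(10 15)| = 30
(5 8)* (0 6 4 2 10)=(0 6 4 2 10)(5 8)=[6, 1, 10, 3, 2, 8, 4, 7, 5, 9, 0]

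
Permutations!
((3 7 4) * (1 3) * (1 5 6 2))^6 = (1 2 6 5 4 7 3)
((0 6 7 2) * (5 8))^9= (0 6 7 2)(5 8)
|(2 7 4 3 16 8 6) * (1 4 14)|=9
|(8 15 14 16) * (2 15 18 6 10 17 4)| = |(2 15 14 16 8 18 6 10 17 4)| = 10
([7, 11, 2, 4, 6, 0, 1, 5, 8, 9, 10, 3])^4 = (0 7 5)(1 6 4 3 11)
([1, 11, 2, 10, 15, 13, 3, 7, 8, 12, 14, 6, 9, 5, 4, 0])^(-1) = [15, 0, 2, 6, 14, 13, 11, 7, 8, 12, 3, 1, 9, 5, 10, 4]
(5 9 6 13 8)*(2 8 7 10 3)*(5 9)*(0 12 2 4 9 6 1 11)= (0 12 2 8 6 13 7 10 3 4 9 1 11)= [12, 11, 8, 4, 9, 5, 13, 10, 6, 1, 3, 0, 2, 7]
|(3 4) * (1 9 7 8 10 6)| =|(1 9 7 8 10 6)(3 4)| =6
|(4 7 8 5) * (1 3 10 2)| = 4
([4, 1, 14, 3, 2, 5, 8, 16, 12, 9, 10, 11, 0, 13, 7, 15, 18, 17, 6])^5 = [16, 1, 6, 3, 18, 5, 2, 12, 14, 9, 10, 11, 7, 13, 8, 15, 0, 17, 4]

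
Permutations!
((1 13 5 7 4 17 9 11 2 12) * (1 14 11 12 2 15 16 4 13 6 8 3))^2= ((1 6 8 3)(4 17 9 12 14 11 15 16)(5 7 13))^2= (1 8)(3 6)(4 9 14 15)(5 13 7)(11 16 17 12)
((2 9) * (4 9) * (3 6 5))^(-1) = (2 9 4)(3 5 6)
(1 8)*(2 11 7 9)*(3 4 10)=(1 8)(2 11 7 9)(3 4 10)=[0, 8, 11, 4, 10, 5, 6, 9, 1, 2, 3, 7]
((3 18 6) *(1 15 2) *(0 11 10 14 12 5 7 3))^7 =(0 3 12 11 18 5 10 6 7 14)(1 15 2)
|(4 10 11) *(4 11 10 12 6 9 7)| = 5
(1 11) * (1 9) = (1 11 9) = [0, 11, 2, 3, 4, 5, 6, 7, 8, 1, 10, 9]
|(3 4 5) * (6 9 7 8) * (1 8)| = 15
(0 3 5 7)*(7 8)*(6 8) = (0 3 5 6 8 7) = [3, 1, 2, 5, 4, 6, 8, 0, 7]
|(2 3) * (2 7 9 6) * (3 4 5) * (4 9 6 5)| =6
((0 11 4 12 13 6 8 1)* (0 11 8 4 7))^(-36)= (13)(0 7 11 1 8)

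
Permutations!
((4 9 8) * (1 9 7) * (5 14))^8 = (14)(1 4 9 7 8)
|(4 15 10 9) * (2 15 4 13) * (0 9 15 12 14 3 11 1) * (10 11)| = 11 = |(0 9 13 2 12 14 3 10 15 11 1)|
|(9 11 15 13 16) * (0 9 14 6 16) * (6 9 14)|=|(0 14 9 11 15 13)(6 16)|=6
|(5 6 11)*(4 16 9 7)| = |(4 16 9 7)(5 6 11)| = 12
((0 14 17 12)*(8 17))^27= ((0 14 8 17 12))^27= (0 8 12 14 17)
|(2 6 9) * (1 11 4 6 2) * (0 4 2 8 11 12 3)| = 21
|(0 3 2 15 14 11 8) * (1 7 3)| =|(0 1 7 3 2 15 14 11 8)| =9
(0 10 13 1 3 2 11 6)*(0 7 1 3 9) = (0 10 13 3 2 11 6 7 1 9) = [10, 9, 11, 2, 4, 5, 7, 1, 8, 0, 13, 6, 12, 3]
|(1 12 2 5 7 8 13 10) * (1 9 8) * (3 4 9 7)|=11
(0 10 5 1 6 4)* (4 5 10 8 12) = (0 8 12 4)(1 6 5) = [8, 6, 2, 3, 0, 1, 5, 7, 12, 9, 10, 11, 4]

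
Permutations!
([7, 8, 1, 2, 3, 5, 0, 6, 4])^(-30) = (8)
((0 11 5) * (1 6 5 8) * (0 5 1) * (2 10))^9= (11)(1 6)(2 10)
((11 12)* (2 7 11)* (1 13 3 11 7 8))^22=((1 13 3 11 12 2 8))^22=(1 13 3 11 12 2 8)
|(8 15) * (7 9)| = |(7 9)(8 15)| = 2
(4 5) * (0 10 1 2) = (0 10 1 2)(4 5) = [10, 2, 0, 3, 5, 4, 6, 7, 8, 9, 1]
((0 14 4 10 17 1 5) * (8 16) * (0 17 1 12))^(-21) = ((0 14 4 10 1 5 17 12)(8 16))^(-21) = (0 10 17 14 1 12 4 5)(8 16)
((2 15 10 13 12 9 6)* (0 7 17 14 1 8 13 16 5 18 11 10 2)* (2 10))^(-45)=(0 8)(1 6)(2 5 15 18 10 11 16)(7 13)(9 14)(12 17)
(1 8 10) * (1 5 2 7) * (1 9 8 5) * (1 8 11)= (1 5 2 7 9 11)(8 10)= [0, 5, 7, 3, 4, 2, 6, 9, 10, 11, 8, 1]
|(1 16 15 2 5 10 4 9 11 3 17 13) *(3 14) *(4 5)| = |(1 16 15 2 4 9 11 14 3 17 13)(5 10)| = 22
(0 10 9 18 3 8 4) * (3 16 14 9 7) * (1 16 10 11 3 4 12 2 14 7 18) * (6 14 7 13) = (0 11 3 8 12 2 7 4)(1 16 13 6 14 9)(10 18) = [11, 16, 7, 8, 0, 5, 14, 4, 12, 1, 18, 3, 2, 6, 9, 15, 13, 17, 10]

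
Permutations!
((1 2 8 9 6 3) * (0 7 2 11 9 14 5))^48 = ((0 7 2 8 14 5)(1 11 9 6 3))^48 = (14)(1 6 11 3 9)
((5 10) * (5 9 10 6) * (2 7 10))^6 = ((2 7 10 9)(5 6))^6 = (2 10)(7 9)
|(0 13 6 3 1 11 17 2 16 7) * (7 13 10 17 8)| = 12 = |(0 10 17 2 16 13 6 3 1 11 8 7)|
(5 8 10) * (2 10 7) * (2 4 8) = [0, 1, 10, 3, 8, 2, 6, 4, 7, 9, 5] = (2 10 5)(4 8 7)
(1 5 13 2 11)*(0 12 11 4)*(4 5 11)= (0 12 4)(1 11)(2 5 13)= [12, 11, 5, 3, 0, 13, 6, 7, 8, 9, 10, 1, 4, 2]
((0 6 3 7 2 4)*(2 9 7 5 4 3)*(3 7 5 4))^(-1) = ((0 6 2 7 9 5 3 4))^(-1) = (0 4 3 5 9 7 2 6)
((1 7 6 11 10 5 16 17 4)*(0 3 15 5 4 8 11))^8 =(0 10 5 7 8 3 4 16 6 11 15 1 17)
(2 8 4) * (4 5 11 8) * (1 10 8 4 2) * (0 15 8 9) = (0 15 8 5 11 4 1 10 9) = [15, 10, 2, 3, 1, 11, 6, 7, 5, 0, 9, 4, 12, 13, 14, 8]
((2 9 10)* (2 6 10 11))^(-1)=((2 9 11)(6 10))^(-1)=(2 11 9)(6 10)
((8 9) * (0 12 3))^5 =((0 12 3)(8 9))^5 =(0 3 12)(8 9)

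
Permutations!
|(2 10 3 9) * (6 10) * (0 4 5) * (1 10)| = 6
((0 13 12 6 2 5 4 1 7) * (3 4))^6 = (0 3 12 1 2)(4 6 7 5 13) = ((0 13 12 6 2 5 3 4 1 7))^6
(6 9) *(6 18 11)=(6 9 18 11)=[0, 1, 2, 3, 4, 5, 9, 7, 8, 18, 10, 6, 12, 13, 14, 15, 16, 17, 11]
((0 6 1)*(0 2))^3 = ((0 6 1 2))^3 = (0 2 1 6)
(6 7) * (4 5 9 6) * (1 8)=(1 8)(4 5 9 6 7)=[0, 8, 2, 3, 5, 9, 7, 4, 1, 6]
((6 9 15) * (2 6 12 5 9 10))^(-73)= ((2 6 10)(5 9 15 12))^(-73)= (2 10 6)(5 12 15 9)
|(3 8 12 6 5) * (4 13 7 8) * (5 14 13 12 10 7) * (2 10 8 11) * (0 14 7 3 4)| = 12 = |(0 14 13 5 4 12 6 7 11 2 10 3)|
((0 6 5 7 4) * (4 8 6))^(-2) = (5 8)(6 7)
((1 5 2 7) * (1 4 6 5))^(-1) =((2 7 4 6 5))^(-1) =(2 5 6 4 7)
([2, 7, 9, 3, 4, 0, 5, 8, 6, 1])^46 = (0 6 7 9)(1 2 5 8)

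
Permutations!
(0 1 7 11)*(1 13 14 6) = [13, 7, 2, 3, 4, 5, 1, 11, 8, 9, 10, 0, 12, 14, 6] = (0 13 14 6 1 7 11)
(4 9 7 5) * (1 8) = (1 8)(4 9 7 5) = [0, 8, 2, 3, 9, 4, 6, 5, 1, 7]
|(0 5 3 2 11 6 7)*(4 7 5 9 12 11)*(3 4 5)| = |(0 9 12 11 6 3 2 5 4 7)| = 10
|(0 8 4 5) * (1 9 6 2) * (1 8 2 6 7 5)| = 8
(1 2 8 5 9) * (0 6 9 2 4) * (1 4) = [6, 1, 8, 3, 0, 2, 9, 7, 5, 4] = (0 6 9 4)(2 8 5)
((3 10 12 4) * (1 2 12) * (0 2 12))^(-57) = ((0 2)(1 12 4 3 10))^(-57) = (0 2)(1 3 12 10 4)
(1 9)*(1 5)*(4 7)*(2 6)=(1 9 5)(2 6)(4 7)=[0, 9, 6, 3, 7, 1, 2, 4, 8, 5]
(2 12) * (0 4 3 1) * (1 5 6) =[4, 0, 12, 5, 3, 6, 1, 7, 8, 9, 10, 11, 2] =(0 4 3 5 6 1)(2 12)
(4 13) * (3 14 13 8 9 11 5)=(3 14 13 4 8 9 11 5)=[0, 1, 2, 14, 8, 3, 6, 7, 9, 11, 10, 5, 12, 4, 13]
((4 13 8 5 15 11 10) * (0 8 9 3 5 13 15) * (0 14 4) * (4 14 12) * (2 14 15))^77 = ((0 8 13 9 3 5 12 4 2 14 15 11 10))^77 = (0 10 11 15 14 2 4 12 5 3 9 13 8)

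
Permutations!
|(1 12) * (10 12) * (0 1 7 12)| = |(0 1 10)(7 12)| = 6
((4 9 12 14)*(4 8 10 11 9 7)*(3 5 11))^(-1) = (3 10 8 14 12 9 11 5)(4 7)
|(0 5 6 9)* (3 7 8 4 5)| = |(0 3 7 8 4 5 6 9)| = 8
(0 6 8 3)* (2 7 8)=(0 6 2 7 8 3)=[6, 1, 7, 0, 4, 5, 2, 8, 3]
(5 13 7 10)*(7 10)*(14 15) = (5 13 10)(14 15) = [0, 1, 2, 3, 4, 13, 6, 7, 8, 9, 5, 11, 12, 10, 15, 14]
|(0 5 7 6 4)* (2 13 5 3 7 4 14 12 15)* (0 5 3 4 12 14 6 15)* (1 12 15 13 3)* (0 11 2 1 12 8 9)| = |(0 4 5 15 1 8 9)(2 3 7 13 12 11)| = 42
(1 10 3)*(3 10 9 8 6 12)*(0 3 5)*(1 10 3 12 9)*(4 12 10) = (0 10 3 4 12 5)(6 9 8) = [10, 1, 2, 4, 12, 0, 9, 7, 6, 8, 3, 11, 5]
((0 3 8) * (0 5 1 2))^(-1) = (0 2 1 5 8 3)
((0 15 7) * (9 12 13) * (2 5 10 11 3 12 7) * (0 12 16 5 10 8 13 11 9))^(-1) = ((0 15 2 10 9 7 12 11 3 16 5 8 13))^(-1) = (0 13 8 5 16 3 11 12 7 9 10 2 15)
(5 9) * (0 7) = (0 7)(5 9) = [7, 1, 2, 3, 4, 9, 6, 0, 8, 5]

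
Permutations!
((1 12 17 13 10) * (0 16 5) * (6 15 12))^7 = ((0 16 5)(1 6 15 12 17 13 10))^7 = (17)(0 16 5)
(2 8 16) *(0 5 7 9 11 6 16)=(0 5 7 9 11 6 16 2 8)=[5, 1, 8, 3, 4, 7, 16, 9, 0, 11, 10, 6, 12, 13, 14, 15, 2]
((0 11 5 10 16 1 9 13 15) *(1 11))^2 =((0 1 9 13 15)(5 10 16 11))^2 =(0 9 15 1 13)(5 16)(10 11)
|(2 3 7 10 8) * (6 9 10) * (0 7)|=8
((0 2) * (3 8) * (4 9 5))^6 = ((0 2)(3 8)(4 9 5))^6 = (9)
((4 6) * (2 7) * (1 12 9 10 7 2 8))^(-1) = ((1 12 9 10 7 8)(4 6))^(-1) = (1 8 7 10 9 12)(4 6)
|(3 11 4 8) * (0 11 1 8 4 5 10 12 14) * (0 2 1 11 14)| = 10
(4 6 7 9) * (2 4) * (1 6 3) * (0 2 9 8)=(9)(0 2 4 3 1 6 7 8)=[2, 6, 4, 1, 3, 5, 7, 8, 0, 9]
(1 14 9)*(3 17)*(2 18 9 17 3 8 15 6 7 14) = (1 2 18 9)(6 7 14 17 8 15) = [0, 2, 18, 3, 4, 5, 7, 14, 15, 1, 10, 11, 12, 13, 17, 6, 16, 8, 9]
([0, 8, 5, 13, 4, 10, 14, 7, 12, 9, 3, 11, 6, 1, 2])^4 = (1 14 3 12 5)(2 13 6 10 8)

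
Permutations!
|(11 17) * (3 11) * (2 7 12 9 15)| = |(2 7 12 9 15)(3 11 17)| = 15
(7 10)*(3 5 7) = (3 5 7 10) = [0, 1, 2, 5, 4, 7, 6, 10, 8, 9, 3]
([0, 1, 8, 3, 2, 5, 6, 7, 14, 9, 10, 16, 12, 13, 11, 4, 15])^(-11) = [0, 1, 11, 3, 14, 5, 6, 7, 16, 9, 10, 4, 12, 13, 15, 8, 2]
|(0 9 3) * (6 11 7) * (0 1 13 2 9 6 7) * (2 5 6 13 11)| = 9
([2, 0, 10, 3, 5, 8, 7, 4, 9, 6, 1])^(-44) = (10)(4 6 8)(5 7 9)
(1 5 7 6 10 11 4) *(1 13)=(1 5 7 6 10 11 4 13)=[0, 5, 2, 3, 13, 7, 10, 6, 8, 9, 11, 4, 12, 1]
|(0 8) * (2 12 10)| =|(0 8)(2 12 10)| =6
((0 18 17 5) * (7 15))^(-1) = ((0 18 17 5)(7 15))^(-1) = (0 5 17 18)(7 15)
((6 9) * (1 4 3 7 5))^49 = ((1 4 3 7 5)(6 9))^49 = (1 5 7 3 4)(6 9)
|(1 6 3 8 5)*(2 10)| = 10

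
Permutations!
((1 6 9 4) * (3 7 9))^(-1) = ((1 6 3 7 9 4))^(-1) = (1 4 9 7 3 6)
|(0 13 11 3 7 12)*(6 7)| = 7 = |(0 13 11 3 6 7 12)|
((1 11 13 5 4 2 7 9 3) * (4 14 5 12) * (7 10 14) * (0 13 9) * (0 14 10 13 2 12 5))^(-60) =((0 2 13 5 7 14)(1 11 9 3)(4 12))^(-60) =(14)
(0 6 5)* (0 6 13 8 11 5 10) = (0 13 8 11 5 6 10) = [13, 1, 2, 3, 4, 6, 10, 7, 11, 9, 0, 5, 12, 8]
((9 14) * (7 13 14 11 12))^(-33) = (7 9)(11 13)(12 14)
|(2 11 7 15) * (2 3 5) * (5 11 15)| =6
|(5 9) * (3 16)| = |(3 16)(5 9)| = 2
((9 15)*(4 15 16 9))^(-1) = ((4 15)(9 16))^(-1) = (4 15)(9 16)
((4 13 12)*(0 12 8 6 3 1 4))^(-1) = (0 12)(1 3 6 8 13 4)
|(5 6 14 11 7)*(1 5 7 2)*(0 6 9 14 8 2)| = 9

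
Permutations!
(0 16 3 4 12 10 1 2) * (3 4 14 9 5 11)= (0 16 4 12 10 1 2)(3 14 9 5 11)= [16, 2, 0, 14, 12, 11, 6, 7, 8, 5, 1, 3, 10, 13, 9, 15, 4]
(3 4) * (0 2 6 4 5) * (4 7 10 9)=(0 2 6 7 10 9 4 3 5)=[2, 1, 6, 5, 3, 0, 7, 10, 8, 4, 9]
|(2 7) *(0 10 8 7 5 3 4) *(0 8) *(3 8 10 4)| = |(0 4 10)(2 5 8 7)| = 12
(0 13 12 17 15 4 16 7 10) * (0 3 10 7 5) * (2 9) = (0 13 12 17 15 4 16 5)(2 9)(3 10) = [13, 1, 9, 10, 16, 0, 6, 7, 8, 2, 3, 11, 17, 12, 14, 4, 5, 15]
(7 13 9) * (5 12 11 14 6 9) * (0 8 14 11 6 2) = (0 8 14 2)(5 12 6 9 7 13) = [8, 1, 0, 3, 4, 12, 9, 13, 14, 7, 10, 11, 6, 5, 2]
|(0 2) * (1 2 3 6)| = |(0 3 6 1 2)| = 5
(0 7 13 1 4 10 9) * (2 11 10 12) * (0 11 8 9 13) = [7, 4, 8, 3, 12, 5, 6, 0, 9, 11, 13, 10, 2, 1] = (0 7)(1 4 12 2 8 9 11 10 13)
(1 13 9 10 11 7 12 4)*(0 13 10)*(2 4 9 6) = (0 13 6 2 4 1 10 11 7 12 9) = [13, 10, 4, 3, 1, 5, 2, 12, 8, 0, 11, 7, 9, 6]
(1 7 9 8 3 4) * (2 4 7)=[0, 2, 4, 7, 1, 5, 6, 9, 3, 8]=(1 2 4)(3 7 9 8)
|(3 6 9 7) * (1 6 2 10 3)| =12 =|(1 6 9 7)(2 10 3)|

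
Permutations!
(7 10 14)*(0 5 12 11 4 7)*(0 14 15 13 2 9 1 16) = (0 5 12 11 4 7 10 15 13 2 9 1 16) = [5, 16, 9, 3, 7, 12, 6, 10, 8, 1, 15, 4, 11, 2, 14, 13, 0]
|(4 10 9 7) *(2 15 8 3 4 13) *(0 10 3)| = 8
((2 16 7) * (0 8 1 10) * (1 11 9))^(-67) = (0 10 1 9 11 8)(2 7 16)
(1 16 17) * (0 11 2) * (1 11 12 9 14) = (0 12 9 14 1 16 17 11 2) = [12, 16, 0, 3, 4, 5, 6, 7, 8, 14, 10, 2, 9, 13, 1, 15, 17, 11]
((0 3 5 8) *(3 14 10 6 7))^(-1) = (0 8 5 3 7 6 10 14) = ((0 14 10 6 7 3 5 8))^(-1)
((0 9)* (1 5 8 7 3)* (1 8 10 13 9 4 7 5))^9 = (13)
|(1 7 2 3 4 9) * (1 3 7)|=6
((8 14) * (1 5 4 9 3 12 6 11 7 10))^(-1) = ((1 5 4 9 3 12 6 11 7 10)(8 14))^(-1) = (1 10 7 11 6 12 3 9 4 5)(8 14)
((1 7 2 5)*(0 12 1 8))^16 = ((0 12 1 7 2 5 8))^16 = (0 1 2 8 12 7 5)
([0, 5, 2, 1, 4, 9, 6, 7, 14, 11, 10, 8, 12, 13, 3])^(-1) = [0, 3, 2, 14, 4, 1, 6, 7, 11, 5, 10, 9, 12, 13, 8]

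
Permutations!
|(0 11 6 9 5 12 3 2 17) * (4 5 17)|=5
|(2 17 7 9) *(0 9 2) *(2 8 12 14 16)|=|(0 9)(2 17 7 8 12 14 16)|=14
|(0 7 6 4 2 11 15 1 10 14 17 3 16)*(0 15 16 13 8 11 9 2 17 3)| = 90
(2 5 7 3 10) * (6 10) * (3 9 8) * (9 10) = (2 5 7 10)(3 6 9 8) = [0, 1, 5, 6, 4, 7, 9, 10, 3, 8, 2]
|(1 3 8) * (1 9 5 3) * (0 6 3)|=6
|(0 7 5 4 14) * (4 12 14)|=5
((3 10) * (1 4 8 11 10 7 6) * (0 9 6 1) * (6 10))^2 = (0 10 7 4 11)(1 8 6 9 3)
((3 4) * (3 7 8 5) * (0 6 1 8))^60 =(0 5)(1 4)(3 6)(7 8)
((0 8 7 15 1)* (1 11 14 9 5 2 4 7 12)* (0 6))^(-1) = (0 6 1 12 8)(2 5 9 14 11 15 7 4)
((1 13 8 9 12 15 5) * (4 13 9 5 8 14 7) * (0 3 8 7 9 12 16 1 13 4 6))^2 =((0 3 8 5 13 14 9 16 1 12 15 7 6))^2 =(0 8 13 9 1 15 6 3 5 14 16 12 7)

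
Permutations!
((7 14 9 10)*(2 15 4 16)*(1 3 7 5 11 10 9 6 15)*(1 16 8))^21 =(1 15 7 8 6 3 4 14)(2 16) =((1 3 7 14 6 15 4 8)(2 16)(5 11 10))^21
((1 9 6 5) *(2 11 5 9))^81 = ((1 2 11 5)(6 9))^81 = (1 2 11 5)(6 9)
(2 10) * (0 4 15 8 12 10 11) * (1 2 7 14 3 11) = (0 4 15 8 12 10 7 14 3 11)(1 2) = [4, 2, 1, 11, 15, 5, 6, 14, 12, 9, 7, 0, 10, 13, 3, 8]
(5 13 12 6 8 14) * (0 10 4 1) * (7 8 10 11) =[11, 0, 2, 3, 1, 13, 10, 8, 14, 9, 4, 7, 6, 12, 5] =(0 11 7 8 14 5 13 12 6 10 4 1)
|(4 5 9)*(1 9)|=|(1 9 4 5)|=4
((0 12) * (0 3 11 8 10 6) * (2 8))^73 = (0 12 3 11 2 8 10 6)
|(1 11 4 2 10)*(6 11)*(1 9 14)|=|(1 6 11 4 2 10 9 14)|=8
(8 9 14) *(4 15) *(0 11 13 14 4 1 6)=(0 11 13 14 8 9 4 15 1 6)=[11, 6, 2, 3, 15, 5, 0, 7, 9, 4, 10, 13, 12, 14, 8, 1]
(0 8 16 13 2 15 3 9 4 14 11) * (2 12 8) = [2, 1, 15, 9, 14, 5, 6, 7, 16, 4, 10, 0, 8, 12, 11, 3, 13] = (0 2 15 3 9 4 14 11)(8 16 13 12)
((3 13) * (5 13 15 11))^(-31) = (3 13 5 11 15)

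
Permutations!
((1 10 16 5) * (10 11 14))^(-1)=(1 5 16 10 14 11)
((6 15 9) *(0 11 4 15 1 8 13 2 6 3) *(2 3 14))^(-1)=(0 3 13 8 1 6 2 14 9 15 4 11)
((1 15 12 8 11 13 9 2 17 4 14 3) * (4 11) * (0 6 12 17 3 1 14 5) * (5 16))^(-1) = ((0 6 12 8 4 16 5)(1 15 17 11 13 9 2 3 14))^(-1) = (0 5 16 4 8 12 6)(1 14 3 2 9 13 11 17 15)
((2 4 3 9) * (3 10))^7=(2 10 9 4 3)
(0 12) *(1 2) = (0 12)(1 2) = [12, 2, 1, 3, 4, 5, 6, 7, 8, 9, 10, 11, 0]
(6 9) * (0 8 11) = (0 8 11)(6 9) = [8, 1, 2, 3, 4, 5, 9, 7, 11, 6, 10, 0]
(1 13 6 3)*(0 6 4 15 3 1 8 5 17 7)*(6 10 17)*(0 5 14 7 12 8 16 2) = (0 10 17 12 8 14 7 5 6 1 13 4 15 3 16 2) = [10, 13, 0, 16, 15, 6, 1, 5, 14, 9, 17, 11, 8, 4, 7, 3, 2, 12]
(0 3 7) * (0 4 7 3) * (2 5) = (2 5)(4 7) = [0, 1, 5, 3, 7, 2, 6, 4]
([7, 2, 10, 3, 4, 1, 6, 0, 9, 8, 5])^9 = [7, 2, 10, 3, 4, 1, 6, 0, 9, 8, 5]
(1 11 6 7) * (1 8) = (1 11 6 7 8) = [0, 11, 2, 3, 4, 5, 7, 8, 1, 9, 10, 6]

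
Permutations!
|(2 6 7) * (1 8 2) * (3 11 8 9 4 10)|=10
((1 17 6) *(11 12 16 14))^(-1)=(1 6 17)(11 14 16 12)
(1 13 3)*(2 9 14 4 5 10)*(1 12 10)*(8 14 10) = (1 13 3 12 8 14 4 5)(2 9 10) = [0, 13, 9, 12, 5, 1, 6, 7, 14, 10, 2, 11, 8, 3, 4]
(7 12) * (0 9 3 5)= (0 9 3 5)(7 12)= [9, 1, 2, 5, 4, 0, 6, 12, 8, 3, 10, 11, 7]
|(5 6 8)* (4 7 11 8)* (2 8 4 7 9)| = 8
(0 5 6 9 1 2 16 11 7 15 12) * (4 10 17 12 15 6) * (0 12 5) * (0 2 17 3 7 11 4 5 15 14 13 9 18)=(0 2 16 4 10 3 7 6 18)(1 17 15 14 13 9)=[2, 17, 16, 7, 10, 5, 18, 6, 8, 1, 3, 11, 12, 9, 13, 14, 4, 15, 0]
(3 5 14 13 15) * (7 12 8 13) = [0, 1, 2, 5, 4, 14, 6, 12, 13, 9, 10, 11, 8, 15, 7, 3] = (3 5 14 7 12 8 13 15)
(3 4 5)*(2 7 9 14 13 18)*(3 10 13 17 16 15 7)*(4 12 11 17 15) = (2 3 12 11 17 16 4 5 10 13 18)(7 9 14 15) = [0, 1, 3, 12, 5, 10, 6, 9, 8, 14, 13, 17, 11, 18, 15, 7, 4, 16, 2]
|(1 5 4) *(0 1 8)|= |(0 1 5 4 8)|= 5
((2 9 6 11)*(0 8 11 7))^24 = (0 2 7 11 6 8 9)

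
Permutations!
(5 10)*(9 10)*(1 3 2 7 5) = [0, 3, 7, 2, 4, 9, 6, 5, 8, 10, 1] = (1 3 2 7 5 9 10)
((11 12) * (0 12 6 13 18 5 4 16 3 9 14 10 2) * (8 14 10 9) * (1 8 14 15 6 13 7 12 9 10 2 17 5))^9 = ((0 9 2)(1 8 15 6 7 12 11 13 18)(3 14 10 17 5 4 16))^9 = (18)(3 10 5 16 14 17 4)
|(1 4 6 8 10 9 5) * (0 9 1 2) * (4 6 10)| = |(0 9 5 2)(1 6 8 4 10)| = 20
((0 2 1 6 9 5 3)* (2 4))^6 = (0 5 6 2)(1 4 3 9)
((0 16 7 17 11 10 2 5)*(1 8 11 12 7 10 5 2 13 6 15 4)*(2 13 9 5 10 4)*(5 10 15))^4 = ((0 16 4 1 8 11 15 2 13 6 5)(7 17 12)(9 10))^4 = (0 8 13 16 11 6 4 15 5 1 2)(7 17 12)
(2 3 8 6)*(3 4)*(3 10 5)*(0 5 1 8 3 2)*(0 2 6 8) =(0 5 6 2 4 10 1) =[5, 0, 4, 3, 10, 6, 2, 7, 8, 9, 1]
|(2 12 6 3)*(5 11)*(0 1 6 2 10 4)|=6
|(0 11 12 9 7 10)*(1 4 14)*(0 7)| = |(0 11 12 9)(1 4 14)(7 10)| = 12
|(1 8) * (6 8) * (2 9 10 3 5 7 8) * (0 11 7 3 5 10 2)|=6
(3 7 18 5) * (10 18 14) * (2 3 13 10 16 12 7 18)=(2 3 18 5 13 10)(7 14 16 12)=[0, 1, 3, 18, 4, 13, 6, 14, 8, 9, 2, 11, 7, 10, 16, 15, 12, 17, 5]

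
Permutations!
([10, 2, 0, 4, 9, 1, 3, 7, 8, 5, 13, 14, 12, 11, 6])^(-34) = [13, 0, 10, 9, 5, 2, 4, 7, 8, 1, 11, 6, 12, 14, 3]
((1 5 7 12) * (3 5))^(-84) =((1 3 5 7 12))^(-84) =(1 3 5 7 12)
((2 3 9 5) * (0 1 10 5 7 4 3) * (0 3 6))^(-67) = (0 5 9 6 10 3 4 1 2 7)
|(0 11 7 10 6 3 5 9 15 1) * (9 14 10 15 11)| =|(0 9 11 7 15 1)(3 5 14 10 6)| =30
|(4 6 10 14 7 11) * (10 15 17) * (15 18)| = 9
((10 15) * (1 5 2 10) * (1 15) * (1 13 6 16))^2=((1 5 2 10 13 6 16))^2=(1 2 13 16 5 10 6)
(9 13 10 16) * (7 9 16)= (16)(7 9 13 10)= [0, 1, 2, 3, 4, 5, 6, 9, 8, 13, 7, 11, 12, 10, 14, 15, 16]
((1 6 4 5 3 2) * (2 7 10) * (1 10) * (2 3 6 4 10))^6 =(1 7 3 10 6 5 4)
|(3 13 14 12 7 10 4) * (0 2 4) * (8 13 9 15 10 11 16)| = 7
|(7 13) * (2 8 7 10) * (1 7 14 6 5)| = 9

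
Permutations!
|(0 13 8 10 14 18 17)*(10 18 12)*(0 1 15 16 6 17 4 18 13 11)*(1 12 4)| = 10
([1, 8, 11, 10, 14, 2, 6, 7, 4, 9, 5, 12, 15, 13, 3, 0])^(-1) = [15, 0, 5, 14, 8, 10, 6, 7, 1, 9, 3, 2, 11, 13, 4, 12]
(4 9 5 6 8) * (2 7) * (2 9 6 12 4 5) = (2 7 9)(4 6 8 5 12) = [0, 1, 7, 3, 6, 12, 8, 9, 5, 2, 10, 11, 4]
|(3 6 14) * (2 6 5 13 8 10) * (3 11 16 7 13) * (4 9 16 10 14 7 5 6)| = |(2 4 9 16 5 3 6 7 13 8 14 11 10)| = 13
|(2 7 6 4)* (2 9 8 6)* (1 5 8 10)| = |(1 5 8 6 4 9 10)(2 7)| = 14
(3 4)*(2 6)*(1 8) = (1 8)(2 6)(3 4) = [0, 8, 6, 4, 3, 5, 2, 7, 1]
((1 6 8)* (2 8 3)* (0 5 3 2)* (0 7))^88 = ((0 5 3 7)(1 6 2 8))^88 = (8)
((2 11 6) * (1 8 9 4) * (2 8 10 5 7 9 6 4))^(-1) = ((1 10 5 7 9 2 11 4)(6 8))^(-1) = (1 4 11 2 9 7 5 10)(6 8)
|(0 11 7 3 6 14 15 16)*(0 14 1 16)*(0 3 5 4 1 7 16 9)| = |(0 11 16 14 15 3 6 7 5 4 1 9)| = 12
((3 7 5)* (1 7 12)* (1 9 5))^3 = ((1 7)(3 12 9 5))^3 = (1 7)(3 5 9 12)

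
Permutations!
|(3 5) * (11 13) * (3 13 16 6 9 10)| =|(3 5 13 11 16 6 9 10)| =8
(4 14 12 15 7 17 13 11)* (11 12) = [0, 1, 2, 3, 14, 5, 6, 17, 8, 9, 10, 4, 15, 12, 11, 7, 16, 13] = (4 14 11)(7 17 13 12 15)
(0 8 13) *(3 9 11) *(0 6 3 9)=(0 8 13 6 3)(9 11)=[8, 1, 2, 0, 4, 5, 3, 7, 13, 11, 10, 9, 12, 6]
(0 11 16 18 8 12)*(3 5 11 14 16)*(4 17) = (0 14 16 18 8 12)(3 5 11)(4 17) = [14, 1, 2, 5, 17, 11, 6, 7, 12, 9, 10, 3, 0, 13, 16, 15, 18, 4, 8]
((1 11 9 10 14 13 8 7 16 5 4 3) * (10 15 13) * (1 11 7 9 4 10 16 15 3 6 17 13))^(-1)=(1 15 7)(3 9 8 13 17 6 4 11)(5 16 14 10)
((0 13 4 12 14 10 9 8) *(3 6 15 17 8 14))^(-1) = ((0 13 4 12 3 6 15 17 8)(9 14 10))^(-1) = (0 8 17 15 6 3 12 4 13)(9 10 14)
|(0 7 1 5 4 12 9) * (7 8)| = 8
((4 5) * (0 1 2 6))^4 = ((0 1 2 6)(4 5))^4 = (6)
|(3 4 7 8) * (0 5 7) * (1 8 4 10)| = 4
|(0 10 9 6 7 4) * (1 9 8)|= 8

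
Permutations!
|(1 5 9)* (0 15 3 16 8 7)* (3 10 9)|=10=|(0 15 10 9 1 5 3 16 8 7)|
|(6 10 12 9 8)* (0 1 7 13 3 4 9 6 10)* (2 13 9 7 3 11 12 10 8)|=11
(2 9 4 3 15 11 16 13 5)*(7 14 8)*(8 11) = (2 9 4 3 15 8 7 14 11 16 13 5) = [0, 1, 9, 15, 3, 2, 6, 14, 7, 4, 10, 16, 12, 5, 11, 8, 13]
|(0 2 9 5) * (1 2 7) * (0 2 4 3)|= |(0 7 1 4 3)(2 9 5)|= 15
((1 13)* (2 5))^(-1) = ((1 13)(2 5))^(-1) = (1 13)(2 5)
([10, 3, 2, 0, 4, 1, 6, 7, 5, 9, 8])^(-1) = (0 3 1 5 8 10)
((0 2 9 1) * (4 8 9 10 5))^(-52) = (0 4)(1 5)(2 8)(9 10)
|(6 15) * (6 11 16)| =4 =|(6 15 11 16)|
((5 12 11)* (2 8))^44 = ((2 8)(5 12 11))^44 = (5 11 12)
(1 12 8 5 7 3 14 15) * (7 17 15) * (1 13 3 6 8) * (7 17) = (1 12)(3 14 17 15 13)(5 7 6 8) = [0, 12, 2, 14, 4, 7, 8, 6, 5, 9, 10, 11, 1, 3, 17, 13, 16, 15]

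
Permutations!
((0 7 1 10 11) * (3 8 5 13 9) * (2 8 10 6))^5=((0 7 1 6 2 8 5 13 9 3 10 11))^5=(0 8 10 6 9 7 5 11 2 3 1 13)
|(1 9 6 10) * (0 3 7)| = 12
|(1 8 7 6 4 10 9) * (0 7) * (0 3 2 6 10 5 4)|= |(0 7 10 9 1 8 3 2 6)(4 5)|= 18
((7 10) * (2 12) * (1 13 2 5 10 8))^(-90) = ((1 13 2 12 5 10 7 8))^(-90) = (1 7 5 2)(8 10 12 13)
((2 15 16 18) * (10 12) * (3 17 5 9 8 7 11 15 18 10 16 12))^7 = (2 18)(3 15 9 10 11 5 16 7 17 12 8)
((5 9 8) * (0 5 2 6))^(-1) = (0 6 2 8 9 5)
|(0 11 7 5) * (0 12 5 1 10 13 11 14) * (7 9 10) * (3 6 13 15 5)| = 18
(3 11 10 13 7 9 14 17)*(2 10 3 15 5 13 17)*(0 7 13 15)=(0 7 9 14 2 10 17)(3 11)(5 15)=[7, 1, 10, 11, 4, 15, 6, 9, 8, 14, 17, 3, 12, 13, 2, 5, 16, 0]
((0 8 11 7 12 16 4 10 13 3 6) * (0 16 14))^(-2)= (0 12 11)(3 10 16)(4 6 13)(7 8 14)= ((0 8 11 7 12 14)(3 6 16 4 10 13))^(-2)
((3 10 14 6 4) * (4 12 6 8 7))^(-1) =(3 4 7 8 14 10)(6 12)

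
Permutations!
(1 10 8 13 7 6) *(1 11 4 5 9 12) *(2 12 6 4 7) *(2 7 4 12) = (1 10 8 13 7 12)(4 5 9 6 11) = [0, 10, 2, 3, 5, 9, 11, 12, 13, 6, 8, 4, 1, 7]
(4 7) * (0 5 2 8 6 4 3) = (0 5 2 8 6 4 7 3) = [5, 1, 8, 0, 7, 2, 4, 3, 6]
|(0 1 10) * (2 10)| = |(0 1 2 10)| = 4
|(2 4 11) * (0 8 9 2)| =6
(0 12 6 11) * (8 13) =[12, 1, 2, 3, 4, 5, 11, 7, 13, 9, 10, 0, 6, 8] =(0 12 6 11)(8 13)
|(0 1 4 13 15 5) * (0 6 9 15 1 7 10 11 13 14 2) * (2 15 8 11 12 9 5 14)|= |(0 7 10 12 9 8 11 13 1 4 2)(5 6)(14 15)|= 22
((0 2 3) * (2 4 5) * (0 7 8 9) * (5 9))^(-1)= ((0 4 9)(2 3 7 8 5))^(-1)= (0 9 4)(2 5 8 7 3)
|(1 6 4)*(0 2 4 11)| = 6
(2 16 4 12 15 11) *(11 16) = (2 11)(4 12 15 16) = [0, 1, 11, 3, 12, 5, 6, 7, 8, 9, 10, 2, 15, 13, 14, 16, 4]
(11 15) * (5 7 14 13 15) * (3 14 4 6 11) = (3 14 13 15)(4 6 11 5 7) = [0, 1, 2, 14, 6, 7, 11, 4, 8, 9, 10, 5, 12, 15, 13, 3]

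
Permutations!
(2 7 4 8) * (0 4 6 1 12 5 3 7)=(0 4 8 2)(1 12 5 3 7 6)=[4, 12, 0, 7, 8, 3, 1, 6, 2, 9, 10, 11, 5]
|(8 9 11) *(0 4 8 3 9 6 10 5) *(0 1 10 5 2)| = 24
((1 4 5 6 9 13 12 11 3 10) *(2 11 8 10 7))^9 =((1 4 5 6 9 13 12 8 10)(2 11 3 7))^9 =(13)(2 11 3 7)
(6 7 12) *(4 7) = (4 7 12 6) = [0, 1, 2, 3, 7, 5, 4, 12, 8, 9, 10, 11, 6]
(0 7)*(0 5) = [7, 1, 2, 3, 4, 0, 6, 5] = (0 7 5)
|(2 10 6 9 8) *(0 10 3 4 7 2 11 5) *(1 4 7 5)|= |(0 10 6 9 8 11 1 4 5)(2 3 7)|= 9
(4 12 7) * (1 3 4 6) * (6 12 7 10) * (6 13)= (1 3 4 7 12 10 13 6)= [0, 3, 2, 4, 7, 5, 1, 12, 8, 9, 13, 11, 10, 6]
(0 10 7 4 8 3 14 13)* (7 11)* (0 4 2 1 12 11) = [10, 12, 1, 14, 8, 5, 6, 2, 3, 9, 0, 7, 11, 4, 13] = (0 10)(1 12 11 7 2)(3 14 13 4 8)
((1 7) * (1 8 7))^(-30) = (8)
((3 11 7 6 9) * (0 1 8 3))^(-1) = (0 9 6 7 11 3 8 1)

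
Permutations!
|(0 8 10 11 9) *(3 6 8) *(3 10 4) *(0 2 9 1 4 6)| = 6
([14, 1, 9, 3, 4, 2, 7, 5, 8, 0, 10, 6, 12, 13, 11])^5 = [5, 1, 6, 3, 4, 11, 0, 14, 8, 7, 10, 9, 12, 13, 2]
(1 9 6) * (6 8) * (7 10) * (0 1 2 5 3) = [1, 9, 5, 0, 4, 3, 2, 10, 6, 8, 7] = (0 1 9 8 6 2 5 3)(7 10)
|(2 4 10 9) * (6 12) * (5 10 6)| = |(2 4 6 12 5 10 9)| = 7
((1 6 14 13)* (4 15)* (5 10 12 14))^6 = ((1 6 5 10 12 14 13)(4 15))^6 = (15)(1 13 14 12 10 5 6)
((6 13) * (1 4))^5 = (1 4)(6 13)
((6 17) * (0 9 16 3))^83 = ((0 9 16 3)(6 17))^83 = (0 3 16 9)(6 17)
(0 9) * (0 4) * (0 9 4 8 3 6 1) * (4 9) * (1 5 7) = (0 9 8 3 6 5 7 1) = [9, 0, 2, 6, 4, 7, 5, 1, 3, 8]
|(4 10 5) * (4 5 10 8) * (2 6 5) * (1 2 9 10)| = |(1 2 6 5 9 10)(4 8)| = 6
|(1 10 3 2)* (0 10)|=5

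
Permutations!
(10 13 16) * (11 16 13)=(10 11 16)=[0, 1, 2, 3, 4, 5, 6, 7, 8, 9, 11, 16, 12, 13, 14, 15, 10]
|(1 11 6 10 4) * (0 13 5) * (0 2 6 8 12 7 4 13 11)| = |(0 11 8 12 7 4 1)(2 6 10 13 5)| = 35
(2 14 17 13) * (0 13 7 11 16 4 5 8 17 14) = (0 13 2)(4 5 8 17 7 11 16) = [13, 1, 0, 3, 5, 8, 6, 11, 17, 9, 10, 16, 12, 2, 14, 15, 4, 7]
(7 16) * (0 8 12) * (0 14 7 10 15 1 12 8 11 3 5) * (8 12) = (0 11 3 5)(1 8 12 14 7 16 10 15) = [11, 8, 2, 5, 4, 0, 6, 16, 12, 9, 15, 3, 14, 13, 7, 1, 10]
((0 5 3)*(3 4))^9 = (0 5 4 3)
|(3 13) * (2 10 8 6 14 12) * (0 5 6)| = |(0 5 6 14 12 2 10 8)(3 13)| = 8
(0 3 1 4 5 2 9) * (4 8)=(0 3 1 8 4 5 2 9)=[3, 8, 9, 1, 5, 2, 6, 7, 4, 0]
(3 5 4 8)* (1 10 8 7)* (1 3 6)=(1 10 8 6)(3 5 4 7)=[0, 10, 2, 5, 7, 4, 1, 3, 6, 9, 8]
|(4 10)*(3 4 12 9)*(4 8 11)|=|(3 8 11 4 10 12 9)|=7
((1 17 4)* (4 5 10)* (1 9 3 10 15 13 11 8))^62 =((1 17 5 15 13 11 8)(3 10 4 9))^62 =(1 8 11 13 15 5 17)(3 4)(9 10)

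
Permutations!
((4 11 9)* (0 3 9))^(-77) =((0 3 9 4 11))^(-77) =(0 4 3 11 9)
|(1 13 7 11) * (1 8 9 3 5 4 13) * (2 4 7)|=6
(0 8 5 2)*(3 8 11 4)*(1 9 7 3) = (0 11 4 1 9 7 3 8 5 2) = [11, 9, 0, 8, 1, 2, 6, 3, 5, 7, 10, 4]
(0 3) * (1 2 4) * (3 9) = (0 9 3)(1 2 4) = [9, 2, 4, 0, 1, 5, 6, 7, 8, 3]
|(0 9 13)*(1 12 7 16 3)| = 15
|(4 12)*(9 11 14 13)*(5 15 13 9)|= |(4 12)(5 15 13)(9 11 14)|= 6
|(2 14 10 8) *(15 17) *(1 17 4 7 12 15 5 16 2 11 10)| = 12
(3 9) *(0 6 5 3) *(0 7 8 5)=(0 6)(3 9 7 8 5)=[6, 1, 2, 9, 4, 3, 0, 8, 5, 7]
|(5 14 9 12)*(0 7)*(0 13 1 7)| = 12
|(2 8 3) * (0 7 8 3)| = 6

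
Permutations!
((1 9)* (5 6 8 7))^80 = (9) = ((1 9)(5 6 8 7))^80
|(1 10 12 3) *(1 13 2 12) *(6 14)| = |(1 10)(2 12 3 13)(6 14)| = 4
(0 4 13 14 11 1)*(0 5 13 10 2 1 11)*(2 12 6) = (0 4 10 12 6 2 1 5 13 14) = [4, 5, 1, 3, 10, 13, 2, 7, 8, 9, 12, 11, 6, 14, 0]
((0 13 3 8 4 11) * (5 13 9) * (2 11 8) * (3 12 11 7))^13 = ((0 9 5 13 12 11)(2 7 3)(4 8))^13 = (0 9 5 13 12 11)(2 7 3)(4 8)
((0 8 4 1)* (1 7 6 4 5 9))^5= (9)(4 6 7)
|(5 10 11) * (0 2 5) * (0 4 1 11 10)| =3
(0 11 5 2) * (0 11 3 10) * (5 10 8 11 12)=(0 3 8 11 10)(2 12 5)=[3, 1, 12, 8, 4, 2, 6, 7, 11, 9, 0, 10, 5]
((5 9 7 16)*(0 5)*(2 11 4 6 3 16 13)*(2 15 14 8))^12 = (0 3 4 2 14 13 9)(5 16 6 11 8 15 7)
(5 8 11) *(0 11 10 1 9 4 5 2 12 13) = [11, 9, 12, 3, 5, 8, 6, 7, 10, 4, 1, 2, 13, 0] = (0 11 2 12 13)(1 9 4 5 8 10)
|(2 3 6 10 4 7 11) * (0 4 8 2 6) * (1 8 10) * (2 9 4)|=21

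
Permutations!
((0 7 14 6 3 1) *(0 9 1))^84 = (0 3 6 14 7)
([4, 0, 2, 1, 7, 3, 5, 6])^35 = (7)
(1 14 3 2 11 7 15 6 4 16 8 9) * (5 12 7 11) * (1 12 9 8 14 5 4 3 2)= (1 5 9 12 7 15 6 3)(2 4 16 14)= [0, 5, 4, 1, 16, 9, 3, 15, 8, 12, 10, 11, 7, 13, 2, 6, 14]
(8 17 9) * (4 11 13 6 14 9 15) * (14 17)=(4 11 13 6 17 15)(8 14 9)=[0, 1, 2, 3, 11, 5, 17, 7, 14, 8, 10, 13, 12, 6, 9, 4, 16, 15]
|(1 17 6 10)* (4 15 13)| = 12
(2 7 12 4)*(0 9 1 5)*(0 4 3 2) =(0 9 1 5 4)(2 7 12 3) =[9, 5, 7, 2, 0, 4, 6, 12, 8, 1, 10, 11, 3]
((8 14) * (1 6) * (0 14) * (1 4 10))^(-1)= ((0 14 8)(1 6 4 10))^(-1)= (0 8 14)(1 10 4 6)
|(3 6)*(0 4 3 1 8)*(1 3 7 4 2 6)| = |(0 2 6 3 1 8)(4 7)| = 6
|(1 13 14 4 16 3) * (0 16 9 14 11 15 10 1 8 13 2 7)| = |(0 16 3 8 13 11 15 10 1 2 7)(4 9 14)| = 33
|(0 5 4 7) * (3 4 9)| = 6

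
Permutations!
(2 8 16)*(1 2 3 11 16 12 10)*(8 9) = [0, 2, 9, 11, 4, 5, 6, 7, 12, 8, 1, 16, 10, 13, 14, 15, 3] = (1 2 9 8 12 10)(3 11 16)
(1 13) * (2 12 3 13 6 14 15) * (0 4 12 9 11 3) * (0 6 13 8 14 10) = [4, 13, 9, 8, 12, 5, 10, 7, 14, 11, 0, 3, 6, 1, 15, 2] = (0 4 12 6 10)(1 13)(2 9 11 3 8 14 15)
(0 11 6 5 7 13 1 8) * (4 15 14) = (0 11 6 5 7 13 1 8)(4 15 14) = [11, 8, 2, 3, 15, 7, 5, 13, 0, 9, 10, 6, 12, 1, 4, 14]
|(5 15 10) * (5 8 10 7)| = |(5 15 7)(8 10)| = 6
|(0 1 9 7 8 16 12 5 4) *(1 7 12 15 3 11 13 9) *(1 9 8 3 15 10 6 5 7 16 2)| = 18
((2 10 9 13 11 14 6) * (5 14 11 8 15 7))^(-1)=(2 6 14 5 7 15 8 13 9 10)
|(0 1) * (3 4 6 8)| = 4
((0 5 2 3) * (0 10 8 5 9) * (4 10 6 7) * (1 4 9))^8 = ((0 1 4 10 8 5 2 3 6 7 9))^8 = (0 6 5 4 9 3 8 1 7 2 10)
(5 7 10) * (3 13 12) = (3 13 12)(5 7 10) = [0, 1, 2, 13, 4, 7, 6, 10, 8, 9, 5, 11, 3, 12]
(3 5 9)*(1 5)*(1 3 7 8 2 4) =[0, 5, 4, 3, 1, 9, 6, 8, 2, 7] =(1 5 9 7 8 2 4)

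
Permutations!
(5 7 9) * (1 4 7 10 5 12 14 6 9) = (1 4 7)(5 10)(6 9 12 14) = [0, 4, 2, 3, 7, 10, 9, 1, 8, 12, 5, 11, 14, 13, 6]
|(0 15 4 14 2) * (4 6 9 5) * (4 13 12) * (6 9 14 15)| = |(0 6 14 2)(4 15 9 5 13 12)| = 12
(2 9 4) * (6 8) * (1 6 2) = (1 6 8 2 9 4) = [0, 6, 9, 3, 1, 5, 8, 7, 2, 4]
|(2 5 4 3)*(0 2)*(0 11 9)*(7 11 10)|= 9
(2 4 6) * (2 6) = (6)(2 4) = [0, 1, 4, 3, 2, 5, 6]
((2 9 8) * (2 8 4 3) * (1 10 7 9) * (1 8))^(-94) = (1 7 4 2)(3 8 10 9)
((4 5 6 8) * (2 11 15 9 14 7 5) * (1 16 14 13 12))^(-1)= (1 12 13 9 15 11 2 4 8 6 5 7 14 16)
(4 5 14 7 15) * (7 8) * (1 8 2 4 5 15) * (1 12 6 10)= (1 8 7 12 6 10)(2 4 15 5 14)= [0, 8, 4, 3, 15, 14, 10, 12, 7, 9, 1, 11, 6, 13, 2, 5]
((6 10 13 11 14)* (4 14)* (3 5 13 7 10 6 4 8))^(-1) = (3 8 11 13 5)(4 14)(7 10) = ((3 5 13 11 8)(4 14)(7 10))^(-1)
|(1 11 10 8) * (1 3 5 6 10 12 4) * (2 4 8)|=10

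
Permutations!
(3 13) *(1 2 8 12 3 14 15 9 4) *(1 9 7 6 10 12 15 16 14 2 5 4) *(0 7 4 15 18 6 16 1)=(0 7 16 14 1 5 15 4 9)(2 8 18 6 10 12 3 13)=[7, 5, 8, 13, 9, 15, 10, 16, 18, 0, 12, 11, 3, 2, 1, 4, 14, 17, 6]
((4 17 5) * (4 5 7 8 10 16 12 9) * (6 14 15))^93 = ((4 17 7 8 10 16 12 9)(6 14 15))^93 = (4 16 7 9 10 17 12 8)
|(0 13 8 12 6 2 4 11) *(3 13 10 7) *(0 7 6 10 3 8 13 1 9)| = 8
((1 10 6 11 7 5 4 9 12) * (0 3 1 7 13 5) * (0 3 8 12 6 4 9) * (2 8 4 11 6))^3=((0 4)(1 10 11 13 5 9 2 8 12 7 3))^3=(0 4)(1 13 2 7 10 5 8 3 11 9 12)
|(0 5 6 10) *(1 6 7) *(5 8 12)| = |(0 8 12 5 7 1 6 10)| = 8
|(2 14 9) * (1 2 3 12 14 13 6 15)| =20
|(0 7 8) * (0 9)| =|(0 7 8 9)| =4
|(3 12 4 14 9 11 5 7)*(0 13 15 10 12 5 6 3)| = |(0 13 15 10 12 4 14 9 11 6 3 5 7)| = 13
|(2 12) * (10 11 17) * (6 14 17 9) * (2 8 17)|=|(2 12 8 17 10 11 9 6 14)|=9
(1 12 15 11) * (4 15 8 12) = [0, 4, 2, 3, 15, 5, 6, 7, 12, 9, 10, 1, 8, 13, 14, 11] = (1 4 15 11)(8 12)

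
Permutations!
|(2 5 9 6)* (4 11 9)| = 6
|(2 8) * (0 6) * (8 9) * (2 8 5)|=|(0 6)(2 9 5)|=6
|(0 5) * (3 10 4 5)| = 5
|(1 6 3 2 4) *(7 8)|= 10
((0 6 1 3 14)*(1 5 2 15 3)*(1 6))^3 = (0 5 3 1 2 14 6 15)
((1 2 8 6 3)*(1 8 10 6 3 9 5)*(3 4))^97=(1 2 10 6 9 5)(3 8 4)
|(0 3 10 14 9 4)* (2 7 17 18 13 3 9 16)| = 9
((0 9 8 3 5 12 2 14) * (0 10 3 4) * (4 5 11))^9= ((0 9 8 5 12 2 14 10 3 11 4))^9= (0 11 10 2 5 9 4 3 14 12 8)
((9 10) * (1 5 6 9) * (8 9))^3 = ((1 5 6 8 9 10))^3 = (1 8)(5 9)(6 10)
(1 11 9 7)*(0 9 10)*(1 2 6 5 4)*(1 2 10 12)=[9, 11, 6, 3, 2, 4, 5, 10, 8, 7, 0, 12, 1]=(0 9 7 10)(1 11 12)(2 6 5 4)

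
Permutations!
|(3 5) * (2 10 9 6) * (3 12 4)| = |(2 10 9 6)(3 5 12 4)| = 4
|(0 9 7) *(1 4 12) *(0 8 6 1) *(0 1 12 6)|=4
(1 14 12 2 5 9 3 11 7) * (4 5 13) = (1 14 12 2 13 4 5 9 3 11 7) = [0, 14, 13, 11, 5, 9, 6, 1, 8, 3, 10, 7, 2, 4, 12]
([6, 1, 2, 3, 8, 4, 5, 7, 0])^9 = [8, 1, 2, 3, 5, 6, 0, 7, 4]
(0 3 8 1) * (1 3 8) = (0 8 3 1) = [8, 0, 2, 1, 4, 5, 6, 7, 3]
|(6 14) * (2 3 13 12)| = |(2 3 13 12)(6 14)| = 4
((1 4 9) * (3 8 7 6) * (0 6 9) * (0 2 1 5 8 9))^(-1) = ((0 6 3 9 5 8 7)(1 4 2))^(-1) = (0 7 8 5 9 3 6)(1 2 4)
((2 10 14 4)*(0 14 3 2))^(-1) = ((0 14 4)(2 10 3))^(-1) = (0 4 14)(2 3 10)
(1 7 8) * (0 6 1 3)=(0 6 1 7 8 3)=[6, 7, 2, 0, 4, 5, 1, 8, 3]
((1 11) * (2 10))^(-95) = ((1 11)(2 10))^(-95) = (1 11)(2 10)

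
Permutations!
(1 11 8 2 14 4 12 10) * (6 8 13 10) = (1 11 13 10)(2 14 4 12 6 8) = [0, 11, 14, 3, 12, 5, 8, 7, 2, 9, 1, 13, 6, 10, 4]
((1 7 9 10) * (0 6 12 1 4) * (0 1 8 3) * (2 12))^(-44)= (0 8 2)(1 7 9 10 4)(3 12 6)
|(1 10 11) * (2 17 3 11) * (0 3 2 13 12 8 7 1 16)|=12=|(0 3 11 16)(1 10 13 12 8 7)(2 17)|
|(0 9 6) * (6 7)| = 4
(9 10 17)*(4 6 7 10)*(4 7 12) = (4 6 12)(7 10 17 9) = [0, 1, 2, 3, 6, 5, 12, 10, 8, 7, 17, 11, 4, 13, 14, 15, 16, 9]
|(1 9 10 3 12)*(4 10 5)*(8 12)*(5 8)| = 4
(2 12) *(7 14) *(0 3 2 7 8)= (0 3 2 12 7 14 8)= [3, 1, 12, 2, 4, 5, 6, 14, 0, 9, 10, 11, 7, 13, 8]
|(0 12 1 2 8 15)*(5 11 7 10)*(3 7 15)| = 11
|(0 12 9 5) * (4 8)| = |(0 12 9 5)(4 8)| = 4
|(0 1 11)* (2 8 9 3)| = |(0 1 11)(2 8 9 3)| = 12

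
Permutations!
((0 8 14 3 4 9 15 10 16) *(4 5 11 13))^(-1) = (0 16 10 15 9 4 13 11 5 3 14 8)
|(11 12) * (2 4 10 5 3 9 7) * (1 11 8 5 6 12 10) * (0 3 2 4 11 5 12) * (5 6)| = 28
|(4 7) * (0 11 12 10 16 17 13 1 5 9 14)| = 22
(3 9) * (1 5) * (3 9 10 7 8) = (1 5)(3 10 7 8) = [0, 5, 2, 10, 4, 1, 6, 8, 3, 9, 7]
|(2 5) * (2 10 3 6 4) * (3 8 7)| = 8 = |(2 5 10 8 7 3 6 4)|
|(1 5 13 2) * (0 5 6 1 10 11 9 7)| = |(0 5 13 2 10 11 9 7)(1 6)| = 8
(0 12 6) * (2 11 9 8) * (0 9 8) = (0 12 6 9)(2 11 8) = [12, 1, 11, 3, 4, 5, 9, 7, 2, 0, 10, 8, 6]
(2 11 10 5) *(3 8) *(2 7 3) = (2 11 10 5 7 3 8) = [0, 1, 11, 8, 4, 7, 6, 3, 2, 9, 5, 10]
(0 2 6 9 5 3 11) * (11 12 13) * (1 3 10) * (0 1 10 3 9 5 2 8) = (0 8)(1 9 2 6 5 3 12 13 11) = [8, 9, 6, 12, 4, 3, 5, 7, 0, 2, 10, 1, 13, 11]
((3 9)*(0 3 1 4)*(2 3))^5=((0 2 3 9 1 4))^5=(0 4 1 9 3 2)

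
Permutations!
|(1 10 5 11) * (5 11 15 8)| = |(1 10 11)(5 15 8)| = 3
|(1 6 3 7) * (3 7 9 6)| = |(1 3 9 6 7)| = 5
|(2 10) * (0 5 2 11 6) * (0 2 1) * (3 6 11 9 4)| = 6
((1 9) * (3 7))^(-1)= ((1 9)(3 7))^(-1)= (1 9)(3 7)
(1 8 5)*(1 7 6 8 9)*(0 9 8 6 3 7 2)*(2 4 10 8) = (0 9 1 2)(3 7)(4 10 8 5) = [9, 2, 0, 7, 10, 4, 6, 3, 5, 1, 8]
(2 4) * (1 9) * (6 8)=(1 9)(2 4)(6 8)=[0, 9, 4, 3, 2, 5, 8, 7, 6, 1]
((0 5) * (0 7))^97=((0 5 7))^97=(0 5 7)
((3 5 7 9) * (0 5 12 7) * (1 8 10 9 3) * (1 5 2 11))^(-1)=(0 5 9 10 8 1 11 2)(3 7 12)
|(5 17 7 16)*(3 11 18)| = 12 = |(3 11 18)(5 17 7 16)|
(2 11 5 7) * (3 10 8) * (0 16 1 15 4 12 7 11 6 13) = [16, 15, 6, 10, 12, 11, 13, 2, 3, 9, 8, 5, 7, 0, 14, 4, 1] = (0 16 1 15 4 12 7 2 6 13)(3 10 8)(5 11)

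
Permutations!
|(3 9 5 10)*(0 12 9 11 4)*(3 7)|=9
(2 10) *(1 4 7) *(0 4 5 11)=(0 4 7 1 5 11)(2 10)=[4, 5, 10, 3, 7, 11, 6, 1, 8, 9, 2, 0]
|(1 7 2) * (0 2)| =4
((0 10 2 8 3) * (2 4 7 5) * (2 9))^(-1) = ((0 10 4 7 5 9 2 8 3))^(-1) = (0 3 8 2 9 5 7 4 10)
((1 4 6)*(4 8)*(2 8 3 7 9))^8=(9)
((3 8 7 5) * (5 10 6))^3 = (3 10)(5 7)(6 8) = ((3 8 7 10 6 5))^3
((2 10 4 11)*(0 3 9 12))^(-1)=((0 3 9 12)(2 10 4 11))^(-1)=(0 12 9 3)(2 11 4 10)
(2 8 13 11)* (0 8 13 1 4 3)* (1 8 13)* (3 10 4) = (0 13 11 2 1 3)(4 10) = [13, 3, 1, 0, 10, 5, 6, 7, 8, 9, 4, 2, 12, 11]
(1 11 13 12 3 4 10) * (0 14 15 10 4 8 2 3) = [14, 11, 3, 8, 4, 5, 6, 7, 2, 9, 1, 13, 0, 12, 15, 10] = (0 14 15 10 1 11 13 12)(2 3 8)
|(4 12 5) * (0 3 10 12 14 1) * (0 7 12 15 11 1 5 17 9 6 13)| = 12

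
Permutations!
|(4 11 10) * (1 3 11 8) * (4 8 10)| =6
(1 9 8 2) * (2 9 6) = [0, 6, 1, 3, 4, 5, 2, 7, 9, 8] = (1 6 2)(8 9)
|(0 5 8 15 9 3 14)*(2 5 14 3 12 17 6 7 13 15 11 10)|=70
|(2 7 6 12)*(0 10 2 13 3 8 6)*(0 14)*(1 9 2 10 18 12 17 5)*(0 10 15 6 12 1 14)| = 12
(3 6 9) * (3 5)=(3 6 9 5)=[0, 1, 2, 6, 4, 3, 9, 7, 8, 5]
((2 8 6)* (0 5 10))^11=((0 5 10)(2 8 6))^11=(0 10 5)(2 6 8)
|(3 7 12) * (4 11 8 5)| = |(3 7 12)(4 11 8 5)| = 12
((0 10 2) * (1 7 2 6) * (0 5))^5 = (0 2 1 10 5 7 6)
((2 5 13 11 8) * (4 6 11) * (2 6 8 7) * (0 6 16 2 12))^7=(0 11 12 6 7)(2 5 13 4 8 16)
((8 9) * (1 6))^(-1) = (1 6)(8 9)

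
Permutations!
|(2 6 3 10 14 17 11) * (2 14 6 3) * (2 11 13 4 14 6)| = 12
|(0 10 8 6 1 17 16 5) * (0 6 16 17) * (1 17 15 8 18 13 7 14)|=42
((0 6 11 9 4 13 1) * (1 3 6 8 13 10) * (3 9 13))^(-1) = ((0 8 3 6 11 13 9 4 10 1))^(-1) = (0 1 10 4 9 13 11 6 3 8)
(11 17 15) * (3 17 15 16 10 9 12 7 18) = (3 17 16 10 9 12 7 18)(11 15) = [0, 1, 2, 17, 4, 5, 6, 18, 8, 12, 9, 15, 7, 13, 14, 11, 10, 16, 3]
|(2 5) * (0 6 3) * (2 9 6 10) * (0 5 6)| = 7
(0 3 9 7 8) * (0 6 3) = (3 9 7 8 6) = [0, 1, 2, 9, 4, 5, 3, 8, 6, 7]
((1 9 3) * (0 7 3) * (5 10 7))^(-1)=(0 9 1 3 7 10 5)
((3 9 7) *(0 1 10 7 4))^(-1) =(0 4 9 3 7 10 1)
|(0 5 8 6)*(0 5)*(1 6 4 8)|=|(1 6 5)(4 8)|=6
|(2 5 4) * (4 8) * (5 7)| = 5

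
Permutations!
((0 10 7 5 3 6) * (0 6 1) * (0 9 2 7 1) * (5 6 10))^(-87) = (1 7)(2 10)(6 9) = ((0 5 3)(1 9 2 7 6 10))^(-87)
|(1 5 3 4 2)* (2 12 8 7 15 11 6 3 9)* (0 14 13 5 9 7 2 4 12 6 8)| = |(0 14 13 5 7 15 11 8 2 1 9 4 6 3 12)| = 15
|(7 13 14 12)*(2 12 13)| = |(2 12 7)(13 14)| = 6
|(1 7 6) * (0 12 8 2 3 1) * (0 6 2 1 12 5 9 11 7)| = 10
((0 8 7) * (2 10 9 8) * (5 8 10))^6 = ((0 2 5 8 7)(9 10))^6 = (10)(0 2 5 8 7)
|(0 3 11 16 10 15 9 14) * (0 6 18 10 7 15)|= 11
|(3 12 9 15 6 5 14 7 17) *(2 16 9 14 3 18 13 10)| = 14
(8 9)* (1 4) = (1 4)(8 9) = [0, 4, 2, 3, 1, 5, 6, 7, 9, 8]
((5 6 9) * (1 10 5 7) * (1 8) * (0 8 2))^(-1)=(0 2 7 9 6 5 10 1 8)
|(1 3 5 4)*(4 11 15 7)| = |(1 3 5 11 15 7 4)| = 7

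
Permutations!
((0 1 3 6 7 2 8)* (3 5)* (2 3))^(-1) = (0 8 2 5 1)(3 7 6)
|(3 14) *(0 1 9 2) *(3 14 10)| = 4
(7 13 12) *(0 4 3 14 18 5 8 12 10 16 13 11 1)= (0 4 3 14 18 5 8 12 7 11 1)(10 16 13)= [4, 0, 2, 14, 3, 8, 6, 11, 12, 9, 16, 1, 7, 10, 18, 15, 13, 17, 5]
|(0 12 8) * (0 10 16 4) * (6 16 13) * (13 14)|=9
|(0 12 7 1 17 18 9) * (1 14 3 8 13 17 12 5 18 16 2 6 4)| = |(0 5 18 9)(1 12 7 14 3 8 13 17 16 2 6 4)| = 12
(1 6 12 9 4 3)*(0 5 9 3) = (0 5 9 4)(1 6 12 3) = [5, 6, 2, 1, 0, 9, 12, 7, 8, 4, 10, 11, 3]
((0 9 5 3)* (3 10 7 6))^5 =(0 6 10 9 3 7 5)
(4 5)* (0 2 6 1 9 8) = (0 2 6 1 9 8)(4 5) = [2, 9, 6, 3, 5, 4, 1, 7, 0, 8]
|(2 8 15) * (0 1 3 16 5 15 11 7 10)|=11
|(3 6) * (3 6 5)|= 2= |(6)(3 5)|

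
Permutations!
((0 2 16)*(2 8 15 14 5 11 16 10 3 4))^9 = ((0 8 15 14 5 11 16)(2 10 3 4))^9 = (0 15 5 16 8 14 11)(2 10 3 4)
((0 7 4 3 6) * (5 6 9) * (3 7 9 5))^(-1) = (0 6 5 3 9)(4 7)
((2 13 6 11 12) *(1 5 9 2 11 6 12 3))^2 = (1 9 13 11)(2 12 3 5)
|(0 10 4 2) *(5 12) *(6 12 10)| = 7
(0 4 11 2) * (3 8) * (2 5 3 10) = [4, 1, 0, 8, 11, 3, 6, 7, 10, 9, 2, 5] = (0 4 11 5 3 8 10 2)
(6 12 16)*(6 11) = (6 12 16 11) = [0, 1, 2, 3, 4, 5, 12, 7, 8, 9, 10, 6, 16, 13, 14, 15, 11]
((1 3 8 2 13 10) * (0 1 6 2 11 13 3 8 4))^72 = ((0 1 8 11 13 10 6 2 3 4))^72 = (0 8 13 6 3)(1 11 10 2 4)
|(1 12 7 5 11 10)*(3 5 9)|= 8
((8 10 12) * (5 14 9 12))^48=(14)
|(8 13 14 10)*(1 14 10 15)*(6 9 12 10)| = 6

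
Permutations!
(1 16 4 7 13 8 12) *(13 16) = (1 13 8 12)(4 7 16) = [0, 13, 2, 3, 7, 5, 6, 16, 12, 9, 10, 11, 1, 8, 14, 15, 4]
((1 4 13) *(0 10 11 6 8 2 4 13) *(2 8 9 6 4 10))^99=(0 4 11 10 2)(1 13)(6 9)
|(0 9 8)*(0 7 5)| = 5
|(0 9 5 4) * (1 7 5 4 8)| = |(0 9 4)(1 7 5 8)| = 12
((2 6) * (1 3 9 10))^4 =((1 3 9 10)(2 6))^4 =(10)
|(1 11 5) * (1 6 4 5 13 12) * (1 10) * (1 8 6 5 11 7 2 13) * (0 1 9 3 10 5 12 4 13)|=|(0 1 7 2)(3 10 8 6 13 4 11 9)(5 12)|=8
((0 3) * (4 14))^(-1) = (0 3)(4 14)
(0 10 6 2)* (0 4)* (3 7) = (0 10 6 2 4)(3 7) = [10, 1, 4, 7, 0, 5, 2, 3, 8, 9, 6]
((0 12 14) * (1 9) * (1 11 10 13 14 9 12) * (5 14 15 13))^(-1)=((0 1 12 9 11 10 5 14)(13 15))^(-1)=(0 14 5 10 11 9 12 1)(13 15)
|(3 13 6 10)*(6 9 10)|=4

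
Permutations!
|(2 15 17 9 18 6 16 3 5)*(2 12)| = 10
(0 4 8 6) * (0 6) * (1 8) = (0 4 1 8) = [4, 8, 2, 3, 1, 5, 6, 7, 0]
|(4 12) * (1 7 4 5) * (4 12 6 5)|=|(1 7 12 4 6 5)|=6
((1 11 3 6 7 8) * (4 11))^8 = ((1 4 11 3 6 7 8))^8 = (1 4 11 3 6 7 8)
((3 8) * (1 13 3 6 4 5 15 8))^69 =(4 6 8 15 5)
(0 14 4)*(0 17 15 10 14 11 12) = (0 11 12)(4 17 15 10 14) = [11, 1, 2, 3, 17, 5, 6, 7, 8, 9, 14, 12, 0, 13, 4, 10, 16, 15]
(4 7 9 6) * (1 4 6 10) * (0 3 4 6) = (0 3 4 7 9 10 1 6) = [3, 6, 2, 4, 7, 5, 0, 9, 8, 10, 1]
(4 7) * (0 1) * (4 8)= [1, 0, 2, 3, 7, 5, 6, 8, 4]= (0 1)(4 7 8)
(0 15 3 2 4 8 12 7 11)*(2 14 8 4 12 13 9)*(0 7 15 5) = (0 5)(2 12 15 3 14 8 13 9)(7 11) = [5, 1, 12, 14, 4, 0, 6, 11, 13, 2, 10, 7, 15, 9, 8, 3]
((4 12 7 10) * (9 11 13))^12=(13)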